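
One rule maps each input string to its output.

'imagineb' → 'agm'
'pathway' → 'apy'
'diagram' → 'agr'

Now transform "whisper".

epw

The pattern: sort the characters into alphabetical order, then keep one character in every 3, starting at position 1 (positions 1st, 4th, 7th, ...).
On "whisper": the first step gives "ehiprsw", and the second then gives "epw".
(Check on "diagram": → "aadgimr" → "agr" ✓)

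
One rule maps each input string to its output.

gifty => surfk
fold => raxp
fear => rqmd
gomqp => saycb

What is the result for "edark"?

Looking at the pairs, the operation is to shift every letter 12 places forward in the alphabet (wrapping around).
Applying that to "edark" gives "qpmdw".

qpmdw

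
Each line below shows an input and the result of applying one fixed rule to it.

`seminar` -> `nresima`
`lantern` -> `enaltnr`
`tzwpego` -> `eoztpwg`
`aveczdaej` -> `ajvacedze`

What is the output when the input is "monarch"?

The rule is to swap each adjacent pair of characters (1↔2, 3↔4, ...), then move the last 2 characters to the front (rotate right by 2).
"monarch" → "omancrh" → "rhomanc".

rhomanc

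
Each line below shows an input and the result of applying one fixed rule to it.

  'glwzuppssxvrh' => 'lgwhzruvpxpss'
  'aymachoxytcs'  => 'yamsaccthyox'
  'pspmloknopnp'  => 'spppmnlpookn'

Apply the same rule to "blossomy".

lboysmso

What's happening: move the first character to the end, then take characters alternately from the front and the back (1st, last, 2nd, 2nd-last, ...).
On "blossomy": the first step gives "lossomyb", and the second then gives "lboysmso".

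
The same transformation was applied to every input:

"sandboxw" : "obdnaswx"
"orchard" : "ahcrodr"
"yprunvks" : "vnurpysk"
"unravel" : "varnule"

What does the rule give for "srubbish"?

What's happening: reverse the string, then move the first 2 characters to the end (rotate left by 2).
"srubbish" → "ibburshs".

ibburshs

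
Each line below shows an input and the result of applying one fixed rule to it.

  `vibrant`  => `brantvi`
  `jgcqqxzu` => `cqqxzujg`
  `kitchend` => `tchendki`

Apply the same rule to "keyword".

ywordke

The transformation: move the first 2 characters to the end (rotate left by 2).
For "keyword" the result is "ywordke".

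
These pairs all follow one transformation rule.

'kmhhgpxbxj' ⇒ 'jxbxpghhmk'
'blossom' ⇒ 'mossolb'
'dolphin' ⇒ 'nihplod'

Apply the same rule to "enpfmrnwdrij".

The pattern: reverse the string.
"enpfmrnwdrij" → "jirdwnrmfpne".

jirdwnrmfpne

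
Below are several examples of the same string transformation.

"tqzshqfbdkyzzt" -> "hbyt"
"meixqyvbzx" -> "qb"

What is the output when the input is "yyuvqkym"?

qm

Each output is the input with this applied: keep one character in every 3, starting at position 2 (positions 2nd, 5th, 8th, ...), then delete the first character.
Working it through for "yyuvqkym": intermediate "yqm", final "qm".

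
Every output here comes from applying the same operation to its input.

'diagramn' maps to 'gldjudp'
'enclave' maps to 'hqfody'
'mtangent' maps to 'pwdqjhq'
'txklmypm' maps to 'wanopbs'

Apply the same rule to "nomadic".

qrpdgl

In each case the input is transformed by: delete the last character, then shift every letter 3 places forward in the alphabet (wrapping around).
On "nomadic": the first step gives "nomadi", and the second then gives "qrpdgl".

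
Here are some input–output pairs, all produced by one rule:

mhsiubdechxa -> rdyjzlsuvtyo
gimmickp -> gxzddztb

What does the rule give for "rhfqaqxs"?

jiywhrho

The rule is to shift every letter 9 places backward in the alphabet (wrapping around), then move the last character to the front.
Working it through for "rhfqaqxs": intermediate "iywhrhoj", final "jiywhrho".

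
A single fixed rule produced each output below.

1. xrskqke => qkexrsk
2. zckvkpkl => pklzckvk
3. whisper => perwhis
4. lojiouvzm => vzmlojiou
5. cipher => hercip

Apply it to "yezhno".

The transformation: move the last 3 characters to the front (rotate right by 3).
For "yezhno" the result is "hnoyez".

hnoyez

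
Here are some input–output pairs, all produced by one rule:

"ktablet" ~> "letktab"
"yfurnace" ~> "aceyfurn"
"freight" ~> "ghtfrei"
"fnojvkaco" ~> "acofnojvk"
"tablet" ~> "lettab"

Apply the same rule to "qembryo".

ryoqemb

Looking at the pairs, the operation is to move the last 3 characters to the front (rotate right by 3).
Applying that to "qembryo" gives "ryoqemb".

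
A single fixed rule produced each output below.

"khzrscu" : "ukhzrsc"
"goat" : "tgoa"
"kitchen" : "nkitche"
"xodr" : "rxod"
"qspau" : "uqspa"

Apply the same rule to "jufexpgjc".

The transformation: move the last character to the front.
"jufexpgjc" → "cjufexpgj".

cjufexpgj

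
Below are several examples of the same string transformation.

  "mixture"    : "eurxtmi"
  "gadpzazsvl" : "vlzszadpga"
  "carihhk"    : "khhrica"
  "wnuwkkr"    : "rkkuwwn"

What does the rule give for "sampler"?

In each case the input is transformed by: swap each adjacent pair of characters (1↔2, 3↔4, ...), then reverse the string.
Applying both steps to "sampler": "aspmelr", then "rlempsa".
(Check on "wnuwkkr": → "nwwukkr" → "rkkuwwn" ✓)

rlempsa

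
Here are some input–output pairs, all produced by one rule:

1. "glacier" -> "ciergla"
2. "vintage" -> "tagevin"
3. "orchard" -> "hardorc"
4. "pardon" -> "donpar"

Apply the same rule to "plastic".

The pattern: move the first 3 characters to the end (rotate left by 3).
So "plastic" becomes "sticpla".

sticpla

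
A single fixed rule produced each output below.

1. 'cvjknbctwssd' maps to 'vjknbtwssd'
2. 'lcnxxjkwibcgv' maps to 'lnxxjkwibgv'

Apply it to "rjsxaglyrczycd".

rjsxaglyrzyd

Each output is the input with this applied: remove every "c".
Doing the same to "rjsxaglyrczycd": "rjsxaglyrzyd".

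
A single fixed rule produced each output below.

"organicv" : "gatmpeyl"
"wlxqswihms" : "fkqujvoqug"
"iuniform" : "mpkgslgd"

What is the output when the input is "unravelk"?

Looking at the pairs, the operation is to shift every letter 2 places backward in the alphabet (wrapping around), then move the last 3 characters to the front (rotate right by 3).
"unravelk" → "slpytcji" → "cjislpyt".
(Check on "wlxqswihms": → "ujvoqugfkq" → "fkqujvoqug" ✓)

cjislpyt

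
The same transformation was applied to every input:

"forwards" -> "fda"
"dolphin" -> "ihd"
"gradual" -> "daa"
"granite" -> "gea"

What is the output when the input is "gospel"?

lge

Each output is the input with this applied: sort the characters into reverse alphabetical order, then keep only the last 3 characters.
For "gospel", step one produces "spolge"; step two turns that into "lge".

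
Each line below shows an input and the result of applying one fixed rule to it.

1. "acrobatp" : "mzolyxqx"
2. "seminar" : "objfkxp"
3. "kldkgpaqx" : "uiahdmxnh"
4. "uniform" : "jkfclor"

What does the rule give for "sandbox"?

uxkaylp

Rule — shift every letter 3 places backward in the alphabet (wrapping around), then swap the first and last characters.
Applying both steps to "sandbox": "pxkaylu", then "uxkaylp".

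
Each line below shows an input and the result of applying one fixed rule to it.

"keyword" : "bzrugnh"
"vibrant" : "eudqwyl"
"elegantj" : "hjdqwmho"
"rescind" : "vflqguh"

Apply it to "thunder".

Each output is the input with this applied: move the first 2 characters to the end (rotate left by 2), then shift every letter 3 places forward in the alphabet (wrapping around).
For "thunder", step one produces "underth"; step two turns that into "xqghuwk".

xqghuwk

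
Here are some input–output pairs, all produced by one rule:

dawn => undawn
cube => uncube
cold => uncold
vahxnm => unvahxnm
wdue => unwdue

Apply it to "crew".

In each case the input is transformed by: prepend "un".
Applying that to "crew" gives "uncrew".

uncrew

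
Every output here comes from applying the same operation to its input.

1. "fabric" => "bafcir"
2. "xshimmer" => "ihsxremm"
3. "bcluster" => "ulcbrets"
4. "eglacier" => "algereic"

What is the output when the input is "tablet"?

battel

The rule is to swap the front and back halves of the string, then reverse the string.
"tablet" → "lettab" → "battel".
(Check on "fabric": → "ricfab" → "bafcir" ✓)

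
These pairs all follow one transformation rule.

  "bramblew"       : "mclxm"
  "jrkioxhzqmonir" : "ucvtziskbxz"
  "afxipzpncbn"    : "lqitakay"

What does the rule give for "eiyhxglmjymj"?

In each case the input is transformed by: delete the last 3 characters, then shift every letter 11 places forward in the alphabet (wrapping around).
"eiyhxglmjymj" → "ptjsirwxu".

ptjsirwxu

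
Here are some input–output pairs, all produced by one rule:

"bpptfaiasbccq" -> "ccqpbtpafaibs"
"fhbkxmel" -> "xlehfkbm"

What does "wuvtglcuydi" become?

dyiuwtvlguc

Each output is the input with this applied: swap each adjacent pair of characters (1↔2, 3↔4, ...), then move the last 3 characters to the front (rotate right by 3).
Working it through for "wuvtglcuydi": intermediate "uwtvlgucdyi", final "dyiuwtvlguc".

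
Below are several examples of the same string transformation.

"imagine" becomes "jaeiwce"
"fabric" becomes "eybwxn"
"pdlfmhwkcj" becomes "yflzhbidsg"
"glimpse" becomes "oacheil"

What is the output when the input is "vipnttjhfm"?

The rule is to move the last 2 characters to the front (rotate right by 2), then shift every letter 4 places backward in the alphabet (wrapping around).
Working it through for "vipnttjhfm": intermediate "fmvipnttjh", final "bireljppfd".

bireljppfd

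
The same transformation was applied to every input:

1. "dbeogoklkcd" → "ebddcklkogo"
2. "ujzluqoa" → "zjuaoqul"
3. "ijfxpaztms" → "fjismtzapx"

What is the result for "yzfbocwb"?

fzybwcob

In each case the input is transformed by: reverse the string, then move the last 3 characters to the front (rotate right by 3).
Working it through for "yzfbocwb": intermediate "bwcobfzy", final "fzybwcob".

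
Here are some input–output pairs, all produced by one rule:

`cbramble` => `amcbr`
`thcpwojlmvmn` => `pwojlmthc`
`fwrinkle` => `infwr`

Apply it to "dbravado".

avdbr

The pattern: delete the last 3 characters, then move the first 3 characters to the end (rotate left by 3).
For "dbravado", step one produces "dbrav"; step two turns that into "avdbr".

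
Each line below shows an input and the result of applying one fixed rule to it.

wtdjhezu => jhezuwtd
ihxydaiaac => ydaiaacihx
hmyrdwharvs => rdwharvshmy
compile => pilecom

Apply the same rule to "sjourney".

Each output is the input with this applied: move the first 3 characters to the end (rotate left by 3).
Doing the same to "sjourney": "urneysjo".

urneysjo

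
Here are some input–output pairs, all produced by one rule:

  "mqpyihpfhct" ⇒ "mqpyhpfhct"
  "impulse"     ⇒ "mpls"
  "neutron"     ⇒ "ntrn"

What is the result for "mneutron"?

mntrn

What's happening: remove every vowel.
On "mneutron" that produces "mntrn".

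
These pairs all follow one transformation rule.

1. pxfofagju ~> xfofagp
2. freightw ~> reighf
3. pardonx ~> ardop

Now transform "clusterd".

The pattern: delete the last 2 characters, then move the first character to the end.
On "clusterd": the first step gives "cluste", and the second then gives "lustec".

lustec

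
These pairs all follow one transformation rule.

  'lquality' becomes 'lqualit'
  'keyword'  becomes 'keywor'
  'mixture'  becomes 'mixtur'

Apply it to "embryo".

Each output is the input with this applied: delete the last character.
For "embryo" the result is "embry".

embry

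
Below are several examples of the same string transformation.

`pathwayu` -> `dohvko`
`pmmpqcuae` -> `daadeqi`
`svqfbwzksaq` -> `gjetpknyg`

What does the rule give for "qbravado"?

epfojo

The pattern: delete the last 2 characters, then shift every letter 12 places backward in the alphabet (wrapping around).
So "qbravado" becomes "epfojo".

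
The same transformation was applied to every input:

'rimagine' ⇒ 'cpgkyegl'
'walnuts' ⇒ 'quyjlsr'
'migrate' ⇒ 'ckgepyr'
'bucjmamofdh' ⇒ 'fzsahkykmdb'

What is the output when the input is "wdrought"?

What's happening: shift every letter 2 places backward in the alphabet (wrapping around), then move the last character to the front.
Applying both steps to "wdrought": "ubpmsefr", then "rubpmsef".
(Check on "rimagine": → "pgkyeglc" → "cpgkyegl" ✓)

rubpmsef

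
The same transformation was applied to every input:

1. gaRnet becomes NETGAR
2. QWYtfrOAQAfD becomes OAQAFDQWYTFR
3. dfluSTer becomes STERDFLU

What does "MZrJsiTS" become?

SITSMZRJ

The transformation: swap the front and back halves of the string, then convert every letter to uppercase.
"MZrJsiTS" → "siTSMZrJ" → "SITSMZRJ".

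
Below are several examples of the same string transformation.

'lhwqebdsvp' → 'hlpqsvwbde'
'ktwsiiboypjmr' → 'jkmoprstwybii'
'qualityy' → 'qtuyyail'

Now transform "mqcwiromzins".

The rule is to sort the characters into alphabetical order, then move the first 3 characters to the end (rotate left by 3).
Starting from "mqcwiromzins": after the first operation, "ciimmnoqrswz"; after the second, "mmnoqrswzcii".

mmnoqrswzcii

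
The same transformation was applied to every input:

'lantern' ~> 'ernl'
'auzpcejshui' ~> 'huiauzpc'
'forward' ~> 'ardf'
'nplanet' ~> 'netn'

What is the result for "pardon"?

don

Rule — move the last 3 characters to the front (rotate right by 3), then delete the last 3 characters.
Starting from "pardon": after the first operation, "donpar"; after the second, "don".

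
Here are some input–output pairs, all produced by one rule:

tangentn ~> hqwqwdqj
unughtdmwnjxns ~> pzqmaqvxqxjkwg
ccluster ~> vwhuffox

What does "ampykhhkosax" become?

knrvdadpsbnk

Each output is the input with this applied: swap the front and back halves of the string, then shift every letter 3 places forward in the alphabet (wrapping around).
Starting from "ampykhhkosax": after the first operation, "hkosaxampykh"; after the second, "knrvdadpsbnk".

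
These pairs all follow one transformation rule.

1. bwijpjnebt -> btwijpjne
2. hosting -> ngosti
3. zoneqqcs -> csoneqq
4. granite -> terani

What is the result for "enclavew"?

ewnclav

What's happening: delete the first character, then move the last 2 characters to the front (rotate right by 2).
"enclavew" → "nclavew" → "ewnclav".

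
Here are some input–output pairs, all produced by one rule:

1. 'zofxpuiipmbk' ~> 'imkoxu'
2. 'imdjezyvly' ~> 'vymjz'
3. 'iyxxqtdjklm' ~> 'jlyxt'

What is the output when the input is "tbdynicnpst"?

nsbyi

Each output is the input with this applied: keep every other character starting from the second (positions 2nd, 4th, 6th, ...), then move the first 3 characters to the end (rotate left by 3).
On "tbdynicnpst": the first step gives "byins", and the second then gives "nsbyi".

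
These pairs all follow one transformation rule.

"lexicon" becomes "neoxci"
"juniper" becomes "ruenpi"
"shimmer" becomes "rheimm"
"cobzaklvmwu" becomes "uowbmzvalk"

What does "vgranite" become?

egtrian

What's happening: take characters alternately from the front and the back (1st, last, 2nd, 2nd-last, ...), then delete the first character.
Starting from "vgranite": after the first operation, "vegtrian"; after the second, "egtrian".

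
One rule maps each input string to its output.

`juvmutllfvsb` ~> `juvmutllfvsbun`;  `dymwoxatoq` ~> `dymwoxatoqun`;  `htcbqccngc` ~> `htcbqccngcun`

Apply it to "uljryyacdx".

uljryyacdxun

The pattern: append "un".
Doing the same to "uljryyacdx": "uljryyacdxun".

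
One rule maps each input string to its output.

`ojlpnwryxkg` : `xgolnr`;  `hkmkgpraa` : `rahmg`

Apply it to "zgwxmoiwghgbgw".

ggzwmig

In each case the input is transformed by: keep every other character starting from the first (positions 1st, 3rd, 5th, ...), then move the last 2 characters to the front (rotate right by 2).
Applying both steps to "zgwxmoiwghgbgw": "zwmiggg", then "ggzwmig".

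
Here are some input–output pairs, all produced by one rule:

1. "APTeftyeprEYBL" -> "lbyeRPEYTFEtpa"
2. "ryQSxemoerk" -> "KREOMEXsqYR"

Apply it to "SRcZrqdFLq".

QlfDQRzCrs

The transformation: reverse the string, then flip the case of every letter.
Applying both steps to "SRcZrqdFLq": "qLFdqrZcRS", then "QlfDQRzCrs".
(Check on "ryQSxemoerk": → "kreomexSQyr" → "KREOMEXsqYR" ✓)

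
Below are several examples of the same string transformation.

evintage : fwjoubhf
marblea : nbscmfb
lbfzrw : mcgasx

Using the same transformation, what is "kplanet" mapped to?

Looking at the pairs, the operation is to shift every letter 1 place forward in the alphabet (wrapping around).
For "kplanet" the result is "lqmbofu".

lqmbofu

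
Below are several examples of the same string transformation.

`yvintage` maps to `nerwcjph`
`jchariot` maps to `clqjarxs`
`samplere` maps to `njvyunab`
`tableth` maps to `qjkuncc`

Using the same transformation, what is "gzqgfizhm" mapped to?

vizporiqp

The pattern: shift every letter 9 places forward in the alphabet (wrapping around), then swap the first and last characters.
Working it through for "gzqgfizhm": intermediate "pizporiqv", final "vizporiqp".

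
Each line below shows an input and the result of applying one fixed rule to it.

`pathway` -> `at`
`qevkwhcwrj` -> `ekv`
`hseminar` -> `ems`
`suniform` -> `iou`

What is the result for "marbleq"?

bm

In each case the input is transformed by: sort the characters into alphabetical order, then keep one character in every 3, starting at position 2 (positions 2nd, 5th, 8th, ...).
"marbleq" → "abelmqr" → "bm".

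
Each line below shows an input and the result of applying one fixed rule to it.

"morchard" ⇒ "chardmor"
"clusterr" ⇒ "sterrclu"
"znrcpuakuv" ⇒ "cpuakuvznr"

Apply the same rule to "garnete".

netegar

The pattern: move the first 3 characters to the end (rotate left by 3).
Applying that to "garnete" gives "netegar".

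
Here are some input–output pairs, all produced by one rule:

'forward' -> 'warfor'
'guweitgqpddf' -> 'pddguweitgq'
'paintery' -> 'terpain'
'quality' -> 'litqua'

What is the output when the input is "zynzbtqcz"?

tqczynzb

The pattern: delete the last character, then move the last 3 characters to the front (rotate right by 3).
Starting from "zynzbtqcz": after the first operation, "zynzbtqc"; after the second, "tqczynzb".
(Check on "quality": → "qualit" → "litqua" ✓)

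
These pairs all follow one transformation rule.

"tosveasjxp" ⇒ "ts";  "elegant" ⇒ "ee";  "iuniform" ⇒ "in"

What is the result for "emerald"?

ee

Each output is the input with this applied: keep every other character starting from the first (positions 1st, 3rd, 5th, ...), then keep only the first 2 characters.
Working it through for "emerald": intermediate "eead", final "ee".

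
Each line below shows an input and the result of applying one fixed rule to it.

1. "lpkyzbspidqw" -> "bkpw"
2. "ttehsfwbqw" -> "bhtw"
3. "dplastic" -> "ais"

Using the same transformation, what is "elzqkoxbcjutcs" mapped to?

belsx

Rule — sort the characters into alphabetical order, then keep one character in every 3, starting at position 1 (positions 1st, 4th, 7th, ...).
"elzqkoxbcjutcs" → "bccejkloqstuxz" → "belsx".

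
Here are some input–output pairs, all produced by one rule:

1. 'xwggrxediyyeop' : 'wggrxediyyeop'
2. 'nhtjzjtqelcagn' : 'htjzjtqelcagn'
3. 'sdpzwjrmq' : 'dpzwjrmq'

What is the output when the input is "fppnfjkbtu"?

ppnfjkbtu

Each output is the input with this applied: delete the first character.
"fppnfjkbtu" → "ppnfjkbtu".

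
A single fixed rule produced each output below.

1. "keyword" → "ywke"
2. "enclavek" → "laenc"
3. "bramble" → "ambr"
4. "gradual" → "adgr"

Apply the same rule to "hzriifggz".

The pattern: delete the last 3 characters, then move the last 2 characters to the front (rotate right by 2).
Starting from "hzriifggz": after the first operation, "hzriif"; after the second, "ifhzri".

ifhzri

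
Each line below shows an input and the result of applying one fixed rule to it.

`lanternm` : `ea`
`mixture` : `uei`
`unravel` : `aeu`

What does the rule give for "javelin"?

eia

In each case the input is transformed by: move the first 3 characters to the end (rotate left by 3), then keep only the vowels.
Starting from "javelin": after the first operation, "elinjav"; after the second, "eia".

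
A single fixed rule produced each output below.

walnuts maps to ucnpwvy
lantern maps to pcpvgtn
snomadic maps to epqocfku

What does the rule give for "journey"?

Each output is the input with this applied: shift every letter 2 places forward in the alphabet (wrapping around), then swap the first and last characters.
Doing the same to "journey": "aqwtpgl".

aqwtpgl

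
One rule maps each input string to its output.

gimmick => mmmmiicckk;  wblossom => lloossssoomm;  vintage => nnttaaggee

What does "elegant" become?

eeggaanntt

Rule — delete the first 2 characters, then double every character.
"elegant" → "egant" → "eeggaanntt".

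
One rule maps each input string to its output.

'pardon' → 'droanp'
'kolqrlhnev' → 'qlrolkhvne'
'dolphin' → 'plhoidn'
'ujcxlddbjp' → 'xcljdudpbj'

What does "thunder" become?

nudhetr

Each output is the input with this applied: move the first 3 characters to the end (rotate left by 3), then take characters alternately from the front and the back (1st, last, 2nd, 2nd-last, ...).
Doing the same to "thunder": "nudhetr".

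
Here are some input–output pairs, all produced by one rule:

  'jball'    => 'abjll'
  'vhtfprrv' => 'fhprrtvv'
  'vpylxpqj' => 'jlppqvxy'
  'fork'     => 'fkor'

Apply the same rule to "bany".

abny

The rule is to sort the characters into alphabetical order.
"bany" → "abny".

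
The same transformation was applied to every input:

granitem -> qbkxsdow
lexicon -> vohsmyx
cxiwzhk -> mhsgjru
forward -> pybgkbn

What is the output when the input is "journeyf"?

The transformation: shift every letter 10 places forward in the alphabet (wrapping around).
Doing the same to "journeyf": "tyebxoip".

tyebxoip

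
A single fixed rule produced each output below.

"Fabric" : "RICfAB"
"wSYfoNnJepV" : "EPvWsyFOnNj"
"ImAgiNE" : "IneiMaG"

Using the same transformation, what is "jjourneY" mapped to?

NEyJJOUR

Looking at the pairs, the operation is to flip the case of every letter, then move the last 3 characters to the front (rotate right by 3).
For "jjourneY" the result is "NEyJJOUR".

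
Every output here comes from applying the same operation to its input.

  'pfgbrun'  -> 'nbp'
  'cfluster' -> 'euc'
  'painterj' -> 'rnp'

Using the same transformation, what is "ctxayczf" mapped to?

Each output is the input with this applied: keep one character in every 3, starting at position 1 (positions 1st, 4th, 7th, ...), then reverse the string.
Starting from "ctxayczf": after the first operation, "caz"; after the second, "zac".

zac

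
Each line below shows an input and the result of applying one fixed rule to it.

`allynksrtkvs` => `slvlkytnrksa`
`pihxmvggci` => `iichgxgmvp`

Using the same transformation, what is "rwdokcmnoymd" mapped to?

Rule — take characters alternately from the front and the back (1st, last, 2nd, 2nd-last, ...), then move the first character to the end.
For "rwdokcmnoymd", step one produces "rdwmdyookncm"; step two turns that into "dwmdyookncmr".

dwmdyookncmr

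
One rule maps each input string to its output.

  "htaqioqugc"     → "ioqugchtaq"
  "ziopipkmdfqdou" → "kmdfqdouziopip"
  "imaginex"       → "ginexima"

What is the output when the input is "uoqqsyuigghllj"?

uigghlljuoqqsy

In each case the input is transformed by: swap the front and back halves of the string, then move the last character to the front.
On "uoqqsyuigghllj" that produces "uigghlljuoqqsy".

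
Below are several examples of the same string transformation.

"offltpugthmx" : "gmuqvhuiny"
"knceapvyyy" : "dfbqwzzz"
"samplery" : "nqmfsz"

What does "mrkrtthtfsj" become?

lsuuiugtk

What's happening: delete the first 2 characters, then shift every letter 1 place forward in the alphabet (wrapping around).
Applying both steps to "mrkrtthtfsj": "krtthtfsj", then "lsuuiugtk".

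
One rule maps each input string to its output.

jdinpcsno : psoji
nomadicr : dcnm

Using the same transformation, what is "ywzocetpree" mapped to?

Rule — keep every other character starting from the first (positions 1st, 3rd, 5th, ...), then move the first 2 characters to the end (rotate left by 2).
So "ywzocetpree" becomes "ctreyz".

ctreyz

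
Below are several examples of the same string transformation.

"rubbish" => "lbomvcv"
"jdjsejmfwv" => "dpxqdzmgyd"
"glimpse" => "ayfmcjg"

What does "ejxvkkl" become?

In each case the input is transformed by: take characters alternately from the front and the back (1st, last, 2nd, 2nd-last, ...), then shift every letter 6 places backward in the alphabet (wrapping around).
On "ejxvkkl": the first step gives "eljkxkv", and the second then gives "yfderep".

yfderep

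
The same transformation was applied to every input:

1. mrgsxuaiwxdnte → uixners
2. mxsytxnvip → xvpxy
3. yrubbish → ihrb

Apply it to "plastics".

Looking at the pairs, the operation is to keep every other character starting from the second (positions 2nd, 4th, 6th, ...), then move the first 2 characters to the end (rotate left by 2).
Applying both steps to "plastics": "lsis", then "isls".
(Check on "mrgsxuaiwxdnte": → "rsuixne" → "uixners" ✓)

isls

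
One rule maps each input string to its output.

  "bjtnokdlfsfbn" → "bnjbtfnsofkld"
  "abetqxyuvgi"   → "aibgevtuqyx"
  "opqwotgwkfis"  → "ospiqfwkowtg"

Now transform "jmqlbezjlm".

jmmlqjlzbe

Looking at the pairs, the operation is to take characters alternately from the front and the back (1st, last, 2nd, 2nd-last, ...).
For "jmqlbezjlm" the result is "jmmlqjlzbe".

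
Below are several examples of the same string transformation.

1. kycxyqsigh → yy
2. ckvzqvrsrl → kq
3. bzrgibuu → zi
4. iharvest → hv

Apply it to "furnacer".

Each output is the input with this applied: keep one character in every 3, starting at position 2 (positions 2nd, 5th, 8th, ...), then delete the last character.
For "furnacer", step one produces "uar"; step two turns that into "ua".

ua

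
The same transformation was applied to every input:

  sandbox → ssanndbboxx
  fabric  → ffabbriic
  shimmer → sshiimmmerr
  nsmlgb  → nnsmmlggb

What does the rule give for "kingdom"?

kkinngddomm

Rule — repeat every character 3 times, then keep every other character starting from the first (positions 1st, 3rd, 5th, ...).
Starting from "kingdom": after the first operation, "kkkiiinnngggdddooommm"; after the second, "kkinngddomm".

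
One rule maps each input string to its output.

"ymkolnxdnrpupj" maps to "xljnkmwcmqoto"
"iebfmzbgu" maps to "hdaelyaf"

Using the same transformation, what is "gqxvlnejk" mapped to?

What's happening: delete the last character, then shift every letter 1 place backward in the alphabet (wrapping around).
"gqxvlnejk" → "gqxvlnej" → "fpwukmdi".

fpwukmdi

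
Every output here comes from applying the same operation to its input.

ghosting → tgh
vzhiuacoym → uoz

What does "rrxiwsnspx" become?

Rule — keep one character in every 3, starting at position 2 (positions 2nd, 5th, 8th, ...), then move the first character to the end.
For "rrxiwsnspx" the result is "wsr".

wsr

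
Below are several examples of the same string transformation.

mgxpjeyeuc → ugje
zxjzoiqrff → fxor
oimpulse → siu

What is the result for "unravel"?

The pattern: move the last 2 characters to the front (rotate right by 2), then keep one character in every 3, starting at position 1 (positions 1st, 4th, 7th, ...).
For "unravel" the result is "env".

env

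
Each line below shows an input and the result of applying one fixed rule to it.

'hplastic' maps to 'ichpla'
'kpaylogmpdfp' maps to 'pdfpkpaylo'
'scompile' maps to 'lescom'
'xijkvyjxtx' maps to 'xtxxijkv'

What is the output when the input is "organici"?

ciorga

The rule is to swap the front and back halves of the string, then delete the first 2 characters.
"organici" → "niciorga" → "ciorga".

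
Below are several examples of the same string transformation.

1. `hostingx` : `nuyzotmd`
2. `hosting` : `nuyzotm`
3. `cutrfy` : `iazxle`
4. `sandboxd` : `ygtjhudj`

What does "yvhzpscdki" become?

ebnfvyijqo

The rule is to shift every letter 6 places forward in the alphabet (wrapping around).
"yvhzpscdki" → "ebnfvyijqo".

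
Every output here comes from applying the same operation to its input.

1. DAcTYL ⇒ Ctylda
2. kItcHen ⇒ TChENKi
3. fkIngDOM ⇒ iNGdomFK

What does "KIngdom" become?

NGDOMki

The transformation: move the first 2 characters to the end (rotate left by 2), then flip the case of every letter.
On "KIngdom": the first step gives "ngdomKI", and the second then gives "NGDOMki".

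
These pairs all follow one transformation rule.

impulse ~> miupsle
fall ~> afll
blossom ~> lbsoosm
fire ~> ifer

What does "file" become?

ifel

Each output is the input with this applied: swap each adjacent pair of characters (1↔2, 3↔4, ...).
Doing the same to "file": "ifel".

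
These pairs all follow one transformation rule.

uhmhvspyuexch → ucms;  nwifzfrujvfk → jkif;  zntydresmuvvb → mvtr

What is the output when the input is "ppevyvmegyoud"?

Rule — keep one character in every 3, starting at position 3 (positions 3rd, 6th, 9th, ...), then move the first 2 characters to the end (rotate left by 2).
"ppevyvmegyoud" → "evgu" → "guev".
(Check on "nwifzfrujvfk": → "ifjk" → "jkif" ✓)

guev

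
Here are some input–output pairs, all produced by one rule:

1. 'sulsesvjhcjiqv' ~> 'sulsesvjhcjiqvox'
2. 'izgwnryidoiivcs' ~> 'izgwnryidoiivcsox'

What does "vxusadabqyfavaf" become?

The rule is to append "ox".
For "vxusadabqyfavaf" the result is "vxusadabqyfavafox".

vxusadabqyfavafox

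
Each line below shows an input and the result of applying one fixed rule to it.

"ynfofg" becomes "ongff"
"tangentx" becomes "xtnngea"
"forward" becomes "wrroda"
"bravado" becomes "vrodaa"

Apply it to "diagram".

rmigaa

In each case the input is transformed by: delete the first character, then sort the characters into reverse alphabetical order.
Working it through for "diagram": intermediate "iagram", final "rmigaa".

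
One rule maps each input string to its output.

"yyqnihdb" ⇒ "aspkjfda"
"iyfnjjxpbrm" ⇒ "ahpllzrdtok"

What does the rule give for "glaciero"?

ncekgtqi

The transformation: shift every letter 2 places forward in the alphabet (wrapping around), then move the first character to the end.
Working it through for "glaciero": intermediate "incekgtq", final "ncekgtqi".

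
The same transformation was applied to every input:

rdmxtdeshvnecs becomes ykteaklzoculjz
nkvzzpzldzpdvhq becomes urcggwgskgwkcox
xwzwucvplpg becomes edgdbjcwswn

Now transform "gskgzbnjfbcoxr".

The pattern: shift every letter 7 places forward in the alphabet (wrapping around).
"gskgzbnjfbcoxr" → "nzrngiuqmijvey".

nzrngiuqmijvey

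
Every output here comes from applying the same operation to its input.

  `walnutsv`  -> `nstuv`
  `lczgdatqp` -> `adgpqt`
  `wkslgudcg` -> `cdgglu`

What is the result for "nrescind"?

cdins

What's happening: delete the first 3 characters, then sort the characters into alphabetical order.
Starting from "nrescind": after the first operation, "scind"; after the second, "cdins".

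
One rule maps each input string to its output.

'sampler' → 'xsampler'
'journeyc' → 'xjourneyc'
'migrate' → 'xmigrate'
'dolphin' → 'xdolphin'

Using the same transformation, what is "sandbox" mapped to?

xsandbox

The rule is to prepend "x".
So "sandbox" becomes "xsandbox".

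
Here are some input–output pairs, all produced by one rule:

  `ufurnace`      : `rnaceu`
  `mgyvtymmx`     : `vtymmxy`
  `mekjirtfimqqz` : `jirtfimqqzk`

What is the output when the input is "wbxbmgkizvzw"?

bmgkizvzwx

Each output is the input with this applied: delete the first 2 characters, then move the first character to the end.
Applying both steps to "wbxbmgkizvzw": "xbmgkizvzw", then "bmgkizvzwx".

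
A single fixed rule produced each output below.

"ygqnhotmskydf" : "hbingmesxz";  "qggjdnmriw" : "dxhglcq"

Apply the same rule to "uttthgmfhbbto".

nbagzbvvni

In each case the input is transformed by: delete the first 3 characters, then shift every letter 6 places backward in the alphabet (wrapping around).
On "uttthgmfhbbto": the first step gives "thgmfhbbto", and the second then gives "nbagzbvvni".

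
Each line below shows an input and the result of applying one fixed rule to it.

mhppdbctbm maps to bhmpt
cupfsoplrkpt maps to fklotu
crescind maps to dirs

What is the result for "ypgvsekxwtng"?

The transformation: keep every other character starting from the second (positions 2nd, 4th, 6th, ...), then sort the characters into alphabetical order.
On "ypgvsekxwtng" that produces "egptvx".

egptvx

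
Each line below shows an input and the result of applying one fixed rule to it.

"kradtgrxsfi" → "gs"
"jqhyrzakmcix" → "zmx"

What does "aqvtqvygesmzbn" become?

The pattern: delete the first 3 characters, then keep one character in every 3, starting at position 3 (positions 3rd, 6th, 9th, ...).
On "aqvtqvygesmzbn" that produces "vez".

vez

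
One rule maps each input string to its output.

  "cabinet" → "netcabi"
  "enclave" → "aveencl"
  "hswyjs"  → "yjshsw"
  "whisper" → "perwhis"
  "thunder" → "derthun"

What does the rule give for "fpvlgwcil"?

cilfpvlgw

Each output is the input with this applied: move the last 3 characters to the front (rotate right by 3).
Doing the same to "fpvlgwcil": "cilfpvlgw".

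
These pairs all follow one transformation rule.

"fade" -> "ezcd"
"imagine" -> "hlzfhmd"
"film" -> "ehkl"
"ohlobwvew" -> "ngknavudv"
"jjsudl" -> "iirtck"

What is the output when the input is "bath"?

azsg

The pattern: shift every letter 1 place backward in the alphabet (wrapping around).
Doing the same to "bath": "azsg".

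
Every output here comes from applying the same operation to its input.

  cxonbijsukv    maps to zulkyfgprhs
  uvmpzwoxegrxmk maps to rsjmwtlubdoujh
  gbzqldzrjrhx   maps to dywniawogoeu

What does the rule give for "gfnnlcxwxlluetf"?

Each output is the input with this applied: shift every letter 3 places backward in the alphabet (wrapping around).
"gfnnlcxwxlluetf" → "dckkizutuiirbqc".

dckkizutuiirbqc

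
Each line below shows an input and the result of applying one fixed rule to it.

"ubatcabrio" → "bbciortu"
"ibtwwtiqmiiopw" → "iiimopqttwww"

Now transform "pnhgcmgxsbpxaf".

cfgghmnppsxx

What's happening: sort the characters into alphabetical order, then delete the first 2 characters.
Starting from "pnhgcmgxsbpxaf": after the first operation, "abcfgghmnppsxx"; after the second, "cfgghmnppsxx".
(Check on "ibtwwtiqmiiopw": → "biiiimopqttwww" → "iiimopqttwww" ✓)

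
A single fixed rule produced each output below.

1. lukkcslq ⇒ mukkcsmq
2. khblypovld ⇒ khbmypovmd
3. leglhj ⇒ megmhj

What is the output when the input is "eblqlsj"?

What's happening: replace every "l" with "m".
Doing the same to "eblqlsj": "ebmqmsj".

ebmqmsj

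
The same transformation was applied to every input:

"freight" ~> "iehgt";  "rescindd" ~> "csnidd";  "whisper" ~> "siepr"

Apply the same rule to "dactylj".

The rule is to delete the first 2 characters, then swap each adjacent pair of characters (1↔2, 3↔4, ...).
Applying that to "dactylj" gives "tclyj".

tclyj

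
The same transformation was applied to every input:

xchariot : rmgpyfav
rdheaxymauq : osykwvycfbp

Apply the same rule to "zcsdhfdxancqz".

What's happening: shift every letter 2 places backward in the alphabet (wrapping around), then reverse the string.
Working it through for "zcsdhfdxancqz": intermediate "xaqbfdbvylaox", final "xoalyvbdfbqax".
(Check on "rdheaxymauq": → "pbfcyvwkyso" → "osykwvycfbp" ✓)

xoalyvbdfbqax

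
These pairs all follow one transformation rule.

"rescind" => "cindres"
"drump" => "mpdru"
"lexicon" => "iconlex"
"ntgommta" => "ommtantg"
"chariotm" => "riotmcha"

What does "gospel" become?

In each case the input is transformed by: move the first 3 characters to the end (rotate left by 3).
For "gospel" the result is "pelgos".

pelgos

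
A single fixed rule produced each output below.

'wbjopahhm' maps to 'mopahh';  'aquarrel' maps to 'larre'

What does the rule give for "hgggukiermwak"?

kgukiermwa

Looking at the pairs, the operation is to delete the first 3 characters, then move the last character to the front.
For "hgggukiermwak", step one produces "gukiermwak"; step two turns that into "kgukiermwa".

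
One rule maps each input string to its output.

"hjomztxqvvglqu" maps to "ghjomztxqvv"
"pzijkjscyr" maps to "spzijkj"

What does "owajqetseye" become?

sowajqet

The rule is to delete the last 3 characters, then move the last character to the front.
"owajqetseye" → "sowajqet".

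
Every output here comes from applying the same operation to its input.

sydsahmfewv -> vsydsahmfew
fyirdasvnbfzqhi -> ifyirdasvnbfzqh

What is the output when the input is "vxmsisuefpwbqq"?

The transformation: move the last character to the front.
For "vxmsisuefpwbqq" the result is "qvxmsisuefpwbq".

qvxmsisuefpwbq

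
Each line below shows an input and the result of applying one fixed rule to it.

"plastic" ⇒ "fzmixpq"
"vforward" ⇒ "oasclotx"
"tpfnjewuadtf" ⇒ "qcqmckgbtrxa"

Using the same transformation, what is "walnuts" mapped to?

qptxikr

In each case the input is transformed by: shift every letter 3 places backward in the alphabet (wrapping around), then move the last 2 characters to the front (rotate right by 2).
For "walnuts", step one produces "txikrqp"; step two turns that into "qptxikr".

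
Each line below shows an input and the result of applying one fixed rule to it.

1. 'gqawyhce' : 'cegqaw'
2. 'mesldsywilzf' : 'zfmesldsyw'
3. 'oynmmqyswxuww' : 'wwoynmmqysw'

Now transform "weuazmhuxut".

The transformation: move the last 2 characters to the front (rotate right by 2), then delete the last 2 characters.
Applying that to "weuazmhuxut" gives "utweuazmh".

utweuazmh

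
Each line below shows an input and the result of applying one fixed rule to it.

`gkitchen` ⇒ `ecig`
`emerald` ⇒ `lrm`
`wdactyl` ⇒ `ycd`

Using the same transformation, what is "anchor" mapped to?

oca

Rule — reverse the string, then keep every other character starting from the second (positions 2nd, 4th, 6th, ...).
"anchor" → "oca".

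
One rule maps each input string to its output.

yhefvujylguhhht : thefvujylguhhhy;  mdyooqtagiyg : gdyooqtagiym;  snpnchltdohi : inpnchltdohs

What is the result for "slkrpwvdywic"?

Each output is the input with this applied: swap the first and last characters.
On "slkrpwvdywic" that produces "clkrpwvdywis".

clkrpwvdywis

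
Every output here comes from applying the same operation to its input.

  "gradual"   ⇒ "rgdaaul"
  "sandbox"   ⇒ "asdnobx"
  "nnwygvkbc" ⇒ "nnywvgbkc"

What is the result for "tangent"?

atgnnet

In each case the input is transformed by: swap each adjacent pair of characters (1↔2, 3↔4, ...).
So "tangent" becomes "atgnnet".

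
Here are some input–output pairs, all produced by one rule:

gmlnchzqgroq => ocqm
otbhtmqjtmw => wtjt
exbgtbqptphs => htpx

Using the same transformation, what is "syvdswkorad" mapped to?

dsoy

In each case the input is transformed by: keep one character in every 3, starting at position 2 (positions 2nd, 5th, 8th, ...), then swap the first and last characters.
Starting from "syvdswkorad": after the first operation, "ysod"; after the second, "dsoy".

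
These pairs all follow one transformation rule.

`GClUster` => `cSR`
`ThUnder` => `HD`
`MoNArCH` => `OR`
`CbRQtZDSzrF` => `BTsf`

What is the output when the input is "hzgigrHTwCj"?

ZGtJ

Looking at the pairs, the operation is to flip the case of every letter, then keep one character in every 3, starting at position 2 (positions 2nd, 5th, 8th, ...).
"hzgigrHTwCj" → "HZGIGRhtWcJ" → "ZGtJ".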